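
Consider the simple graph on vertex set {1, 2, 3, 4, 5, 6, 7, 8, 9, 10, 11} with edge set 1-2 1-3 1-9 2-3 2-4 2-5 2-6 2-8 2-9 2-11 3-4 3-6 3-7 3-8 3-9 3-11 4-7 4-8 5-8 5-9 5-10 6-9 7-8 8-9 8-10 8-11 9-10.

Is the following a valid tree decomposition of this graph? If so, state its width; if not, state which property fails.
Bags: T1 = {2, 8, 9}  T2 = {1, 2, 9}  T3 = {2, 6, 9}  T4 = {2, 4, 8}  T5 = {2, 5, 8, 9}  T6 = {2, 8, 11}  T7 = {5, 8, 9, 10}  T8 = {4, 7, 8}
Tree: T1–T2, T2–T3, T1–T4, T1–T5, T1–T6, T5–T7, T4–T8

A tree decomposition must satisfy three properties: every vertex lies in some bag; for every edge, both endpoints lie together in some bag; and for every vertex, the bags containing it form a connected subtree. Here vertex 3 appears in no bag, so the decomposition is invalid.

No — vertex 3 appears in no bag.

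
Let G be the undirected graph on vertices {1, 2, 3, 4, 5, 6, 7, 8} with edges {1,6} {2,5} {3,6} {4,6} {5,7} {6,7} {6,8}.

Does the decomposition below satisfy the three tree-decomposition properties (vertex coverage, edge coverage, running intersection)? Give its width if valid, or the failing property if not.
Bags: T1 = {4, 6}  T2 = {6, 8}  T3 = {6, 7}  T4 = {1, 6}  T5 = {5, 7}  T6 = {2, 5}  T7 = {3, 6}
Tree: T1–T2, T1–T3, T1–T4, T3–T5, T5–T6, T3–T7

Vertex coverage: the bags together contain {1, 2, 3, 4, 5, 6, 7, 8}, the full vertex set. Edge coverage: each edge of G has both endpoints in at least one bag. Running intersection: for every vertex, the bags containing it form a connected subtree. All three properties hold, so this is a valid tree decomposition of width max|bag| − 1 = 1, and hence tw(G) ≤ 1.

Yes; width 1.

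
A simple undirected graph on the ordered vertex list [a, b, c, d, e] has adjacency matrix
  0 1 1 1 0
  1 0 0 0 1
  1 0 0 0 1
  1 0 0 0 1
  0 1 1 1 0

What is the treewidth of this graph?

A width-2 tree decomposition is:
Bags: B1 = {a, c, e}  B2 = {a, d, e}  B3 = {a, b, e}
Tree: B1–B2, B2–B3
Every bag has size at most 3, so the width is 3 − 1 = 2 and tw(G) ≤ 2. The edges a–c–e–d–a form a cycle, so G is not a tree and its treewidth is at least 2. Hence tw(G) = 2 exactly.

2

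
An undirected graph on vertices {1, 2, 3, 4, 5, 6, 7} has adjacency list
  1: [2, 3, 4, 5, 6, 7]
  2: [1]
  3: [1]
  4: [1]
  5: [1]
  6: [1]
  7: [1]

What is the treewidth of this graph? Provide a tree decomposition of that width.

Treewidth 1.
One optimal decomposition is:
Bags: B1 = {1, 5}  B2 = {1, 7}  B3 = {1, 6}  B4 = {1, 2}  B5 = {1, 4}  B6 = {1, 3}
Tree: B1–B2, B1–B3, B3–B4, B1–B5, B4–B6

Every bag has size at most 2, so the width is 2 − 1 = 1 and tw(G) ≤ 1. Any graph with an edge has treewidth ≥ 1, and G has the edge 1–5. Hence tw(G) = 1 exactly.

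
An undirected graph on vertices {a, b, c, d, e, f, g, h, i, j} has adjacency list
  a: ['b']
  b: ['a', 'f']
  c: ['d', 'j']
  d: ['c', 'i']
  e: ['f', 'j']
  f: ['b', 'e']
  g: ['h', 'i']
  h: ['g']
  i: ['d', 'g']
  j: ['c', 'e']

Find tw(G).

A width-1 tree decomposition is:
Bags: B1 = {g, h}  B2 = {g, i}  B3 = {d, i}  B4 = {c, d}  B5 = {c, j}  B6 = {e, j}  B7 = {e, f}  B8 = {b, f}  B9 = {a, b}
Tree: B1–B2, B2–B3, B3–B4, B4–B5, B5–B6, B6–B7, B7–B8, B8–B9
Each bag holds 2 vertices, so the decomposition has width 1, which upper-bounds the treewidth. G has an edge, so its treewidth is at least 1. The upper and lower bounds meet at 1, so that is the treewidth.

1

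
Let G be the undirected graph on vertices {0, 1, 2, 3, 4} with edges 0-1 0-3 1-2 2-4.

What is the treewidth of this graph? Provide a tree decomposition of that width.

The largest bag has 2 vertices, giving width 1; this decomposition certifies tw(G) ≤ 1. Any graph with an edge has treewidth ≥ 1, and G has the edge 4–2. Therefore the treewidth is 1.

Treewidth 1.
Bags: B1 = {2, 4}  B2 = {1, 2}  B3 = {0, 1}  B4 = {0, 3}
Tree: B1–B2, B2–B3, B3–B4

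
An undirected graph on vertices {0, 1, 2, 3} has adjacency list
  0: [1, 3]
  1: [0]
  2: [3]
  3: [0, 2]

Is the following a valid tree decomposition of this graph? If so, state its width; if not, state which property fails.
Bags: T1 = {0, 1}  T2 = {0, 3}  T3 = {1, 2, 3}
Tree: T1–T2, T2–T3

No — bags containing vertex 1 are not connected in the tree.

A tree decomposition must satisfy three properties: every vertex lies in some bag; for every edge, both endpoints lie together in some bag; and for every vertex, the bags containing it form a connected subtree. Here bags containing vertex 1 are not connected in the tree, so the decomposition is invalid.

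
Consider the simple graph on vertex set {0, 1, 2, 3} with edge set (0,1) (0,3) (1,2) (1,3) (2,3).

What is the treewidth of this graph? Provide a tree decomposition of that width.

Treewidth 2.
One optimal decomposition is:
Bags: B1 = {0, 1, 3}  B2 = {1, 2, 3}
Tree: B1–B2

Each bag holds 3 vertices, so the decomposition has width 2, which upper-bounds the treewidth. For the lower bound, the 3 vertices {0, 1, 3} are pairwise adjacent, and any tree decomposition puts a clique entirely inside one bag — forcing width ≥ 2. The upper and lower bounds meet at 2, so that is the treewidth.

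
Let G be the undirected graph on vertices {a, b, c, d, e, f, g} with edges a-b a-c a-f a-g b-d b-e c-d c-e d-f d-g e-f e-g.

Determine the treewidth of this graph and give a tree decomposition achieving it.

Each bag holds 4 vertices, so the decomposition has width 3, which upper-bounds the treewidth. For the lower bound: the 4 vertex sets {c,e}, {b,d}, {a}, {g} are disjoint, each induces a connected subgraph, and every pair is joined by at least one edge of G. Contracting each set to a single vertex therefore yields K_{4} as a minor, and since treewidth is minor-monotone, tw(G) ≥ tw(K_{4}) = 3. Combining the bounds, tw(G) = 3.

Treewidth 3.
Bags: B1 = {a, c, d, e}  B2 = {a, b, d, e}  B3 = {a, d, e, g}  B4 = {a, d, e, f}
Tree: B1–B2, B2–B3, B3–B4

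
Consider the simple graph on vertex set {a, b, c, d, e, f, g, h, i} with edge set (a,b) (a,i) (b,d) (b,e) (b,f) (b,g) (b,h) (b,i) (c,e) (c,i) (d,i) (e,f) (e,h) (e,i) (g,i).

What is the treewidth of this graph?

2

A width-2 tree decomposition is:
Bags: B1 = {b, e, f}  B2 = {b, e, i}  B3 = {b, e, h}  B4 = {c, e, i}  B5 = {b, g, i}  B6 = {b, d, i}  B7 = {a, b, i}
Tree: B1–B2, B1–B3, B2–B4, B2–B5, B5–B6, B6–B7
Every bag has size at most 3, so the width is 3 − 1 = 2 and tw(G) ≤ 2. On the other hand G contains the 3-clique {c, e, i}. A clique must lie in a single bag of any decomposition, so no decomposition can have width below 2. Combining the bounds, tw(G) = 2.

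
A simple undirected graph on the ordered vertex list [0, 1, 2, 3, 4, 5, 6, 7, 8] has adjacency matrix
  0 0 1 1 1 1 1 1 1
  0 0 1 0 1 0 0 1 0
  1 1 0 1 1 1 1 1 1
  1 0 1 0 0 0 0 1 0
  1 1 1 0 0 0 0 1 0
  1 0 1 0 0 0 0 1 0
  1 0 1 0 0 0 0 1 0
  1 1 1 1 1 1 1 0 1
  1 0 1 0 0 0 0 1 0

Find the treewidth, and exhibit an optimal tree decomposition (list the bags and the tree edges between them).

Every bag has size at most 4, so the width is 4 − 1 = 3 and tw(G) ≤ 3. On the other hand G contains the 4-clique {0, 2, 3, 7}. A clique must lie in a single bag of any decomposition, so no decomposition can have width below 3. Hence tw(G) = 3 exactly.

Treewidth 3.
One such decomposition:
Bags: B1 = {1, 2, 4, 7}  B2 = {0, 2, 4, 7}  B3 = {0, 2, 6, 7}  B4 = {0, 2, 5, 7}  B5 = {0, 2, 7, 8}  B6 = {0, 2, 3, 7}
Tree: B1–B2, B2–B3, B2–B4, B4–B5, B5–B6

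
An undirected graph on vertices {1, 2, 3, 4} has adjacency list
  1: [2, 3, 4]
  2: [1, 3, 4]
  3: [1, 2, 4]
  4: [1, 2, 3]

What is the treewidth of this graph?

3

A width-3 tree decomposition is:
Bags: B1 = {1, 2, 3, 4}
Tree: (single bag)
With just one bag of size 4, the width is 4 − 1 = 3, so tw(G) ≤ 3. On the other hand G contains the 4-clique {1, 2, 3, 4}. A clique must lie in a single bag of any decomposition, so no decomposition can have width below 3. Hence tw(G) = 3 exactly.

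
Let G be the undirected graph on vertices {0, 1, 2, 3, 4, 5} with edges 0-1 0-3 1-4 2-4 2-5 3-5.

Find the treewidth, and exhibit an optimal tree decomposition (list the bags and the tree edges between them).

The largest bag has 3 vertices, giving width 2; this decomposition certifies tw(G) ≤ 2. The edges 0–1–4–2–5–3–0 form a cycle, so G is not a tree and its treewidth is at least 2. Combining the bounds, tw(G) = 2.

Treewidth 2.
One such decomposition:
Bags: B1 = {0, 1, 4}  B2 = {0, 2, 4}  B3 = {0, 2, 5}  B4 = {0, 3, 5}
Tree: B1–B2, B2–B3, B3–B4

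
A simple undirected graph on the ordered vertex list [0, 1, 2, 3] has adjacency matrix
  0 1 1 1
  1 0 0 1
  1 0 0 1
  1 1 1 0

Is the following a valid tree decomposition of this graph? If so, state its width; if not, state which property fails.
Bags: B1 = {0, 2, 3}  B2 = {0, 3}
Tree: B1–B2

No — vertex 1 appears in no bag.

A tree decomposition must satisfy three properties: every vertex lies in some bag; for every edge, both endpoints lie together in some bag; and for every vertex, the bags containing it form a connected subtree. Here vertex 1 appears in no bag, so the decomposition is invalid.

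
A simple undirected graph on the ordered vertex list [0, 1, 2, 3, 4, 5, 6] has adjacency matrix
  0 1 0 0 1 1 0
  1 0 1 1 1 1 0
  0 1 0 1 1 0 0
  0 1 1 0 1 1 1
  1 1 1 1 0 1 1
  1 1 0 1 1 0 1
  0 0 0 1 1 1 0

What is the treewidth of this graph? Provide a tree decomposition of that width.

Each bag holds 4 vertices, so the decomposition has width 3, which upper-bounds the treewidth. For the lower bound, the 4 vertices {0, 1, 4, 5} are pairwise adjacent, and any tree decomposition puts a clique entirely inside one bag — forcing width ≥ 3. Hence tw(G) = 3 exactly.

Treewidth 3.
One optimal decomposition is:
Bags: B1 = {1, 3, 4, 5}  B2 = {0, 1, 4, 5}  B3 = {3, 4, 5, 6}  B4 = {1, 2, 3, 4}
Tree: B1–B2, B1–B3, B1–B4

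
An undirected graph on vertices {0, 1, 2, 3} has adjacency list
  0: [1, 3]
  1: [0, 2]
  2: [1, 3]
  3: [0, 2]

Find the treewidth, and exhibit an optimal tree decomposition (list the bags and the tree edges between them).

The largest bag has 3 vertices, giving width 2; this decomposition certifies tw(G) ≤ 2. For the lower bound, G contains the cycle 3–2–1–0–3, so G is not a forest; only forests have treewidth ≤ 1, hence tw(G) ≥ 2. Combining the bounds, tw(G) = 2.

Treewidth 2.
One optimal decomposition is:
Bags: B1 = {1, 2, 3}  B2 = {0, 1, 3}
Tree: B1–B2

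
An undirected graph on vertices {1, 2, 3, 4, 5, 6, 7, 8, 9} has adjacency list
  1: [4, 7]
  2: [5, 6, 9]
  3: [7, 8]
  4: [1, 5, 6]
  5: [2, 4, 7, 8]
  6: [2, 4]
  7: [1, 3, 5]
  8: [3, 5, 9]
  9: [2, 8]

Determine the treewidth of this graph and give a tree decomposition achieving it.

Treewidth 3.
One optimal decomposition is:
Bags: B1 = {3, 7, 8, 9}  B2 = {5, 7, 8, 9}  B3 = {2, 5, 7, 9}  B4 = {1, 2, 5, 7}  B5 = {1, 2, 4, 5}  B6 = {1, 2, 4, 6}
Tree: B1–B2, B2–B3, B3–B4, B4–B5, B5–B6

Every bag has size at most 4, so the width is 4 − 1 = 3 and tw(G) ≤ 3. For the lower bound: the 4 vertex sets {3,8,9}, {7}, {5}, {1,2,4,6} are disjoint, each induces a connected subgraph, and every pair is joined by at least one edge of G. Contracting each set to a single vertex therefore yields K_{4} as a minor, and since treewidth is minor-monotone, tw(G) ≥ tw(K_{4}) = 3. The upper and lower bounds meet at 3, so that is the treewidth.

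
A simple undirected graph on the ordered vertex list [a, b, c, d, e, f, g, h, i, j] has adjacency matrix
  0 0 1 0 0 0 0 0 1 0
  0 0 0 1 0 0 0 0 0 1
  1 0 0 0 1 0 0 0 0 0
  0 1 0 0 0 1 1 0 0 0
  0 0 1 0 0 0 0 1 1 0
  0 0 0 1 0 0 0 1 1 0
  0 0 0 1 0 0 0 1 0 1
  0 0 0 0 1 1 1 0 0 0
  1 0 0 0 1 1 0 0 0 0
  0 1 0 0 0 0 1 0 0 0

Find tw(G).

A width-2 tree decomposition is:
Bags: B1 = {b, g, j}  B2 = {b, d, g}  B3 = {d, g, h}  B4 = {d, f, h}  B5 = {e, f, h}  B6 = {e, f, i}  B7 = {c, e, i}  B8 = {a, c, i}
Tree: B1–B2, B2–B3, B3–B4, B4–B5, B5–B6, B6–B7, B7–B8
Every bag has size at most 3, so the width is 3 − 1 = 2 and tw(G) ≤ 2. Since j–b–d–g–j is a cycle in G, G is not acyclic. Forests are exactly the graphs of treewidth ≤ 1, so tw(G) ≥ 2. Therefore the treewidth is 2.

2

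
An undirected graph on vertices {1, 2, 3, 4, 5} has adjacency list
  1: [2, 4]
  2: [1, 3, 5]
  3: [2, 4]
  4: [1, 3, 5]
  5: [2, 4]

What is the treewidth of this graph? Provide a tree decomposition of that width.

Every bag has size at most 3, so the width is 3 − 1 = 2 and tw(G) ≤ 2. For the lower bound, G contains the cycle 1–2–5–4–1, so G is not a forest; only forests have treewidth ≤ 1, hence tw(G) ≥ 2. Therefore the treewidth is 2.

Treewidth 2.
Bags: B1 = {1, 2, 4}  B2 = {2, 4, 5}  B3 = {2, 3, 4}
Tree: B1–B2, B2–B3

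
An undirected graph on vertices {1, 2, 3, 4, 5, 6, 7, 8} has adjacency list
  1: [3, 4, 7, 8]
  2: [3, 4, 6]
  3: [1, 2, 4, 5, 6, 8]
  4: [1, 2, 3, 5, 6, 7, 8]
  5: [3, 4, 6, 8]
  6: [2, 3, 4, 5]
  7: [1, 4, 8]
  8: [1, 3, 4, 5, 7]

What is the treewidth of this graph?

3

A width-3 tree decomposition is:
Bags: B1 = {1, 3, 4, 8}  B2 = {3, 4, 5, 8}  B3 = {3, 4, 5, 6}  B4 = {1, 4, 7, 8}  B5 = {2, 3, 4, 6}
Tree: B1–B2, B2–B3, B1–B4, B3–B5
The largest bag has 4 vertices, giving width 3; this decomposition certifies tw(G) ≤ 3. For the lower bound, the 4 vertices {1, 3, 4, 8} are pairwise adjacent, and any tree decomposition puts a clique entirely inside one bag — forcing width ≥ 3. The upper and lower bounds meet at 3, so that is the treewidth.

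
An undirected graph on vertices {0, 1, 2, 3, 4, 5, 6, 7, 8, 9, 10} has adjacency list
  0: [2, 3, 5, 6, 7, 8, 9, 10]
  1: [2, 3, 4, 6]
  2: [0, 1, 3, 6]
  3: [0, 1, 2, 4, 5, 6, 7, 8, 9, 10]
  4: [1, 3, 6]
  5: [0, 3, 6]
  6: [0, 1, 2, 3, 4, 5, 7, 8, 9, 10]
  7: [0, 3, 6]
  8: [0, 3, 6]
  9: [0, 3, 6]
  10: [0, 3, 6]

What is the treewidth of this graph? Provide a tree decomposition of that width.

Each bag holds 4 vertices, so the decomposition has width 3, which upper-bounds the treewidth. For the lower bound, the 4 vertices {0, 2, 3, 6} are pairwise adjacent, and any tree decomposition puts a clique entirely inside one bag — forcing width ≥ 3. Therefore the treewidth is 3.

Treewidth 3.
One such decomposition:
Bags: B1 = {0, 3, 6, 8}  B2 = {0, 2, 3, 6}  B3 = {0, 3, 5, 6}  B4 = {0, 3, 6, 10}  B5 = {0, 3, 6, 9}  B6 = {1, 2, 3, 6}  B7 = {1, 3, 4, 6}  B8 = {0, 3, 6, 7}
Tree: B1–B2, B1–B3, B2–B4, B3–B5, B2–B6, B6–B7, B1–B8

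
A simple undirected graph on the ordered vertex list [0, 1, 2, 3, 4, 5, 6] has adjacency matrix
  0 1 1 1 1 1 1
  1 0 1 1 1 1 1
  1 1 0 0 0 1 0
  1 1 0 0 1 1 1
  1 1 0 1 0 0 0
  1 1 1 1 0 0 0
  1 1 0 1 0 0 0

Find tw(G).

3

A width-3 tree decomposition is:
Bags: B1 = {0, 1, 3, 5}  B2 = {0, 1, 2, 5}  B3 = {0, 1, 3, 6}  B4 = {0, 1, 3, 4}
Tree: B1–B2, B1–B3, B1–B4
Every bag has size at most 4, so the width is 4 − 1 = 3 and tw(G) ≤ 3. For the lower bound, the 4 vertices {0, 1, 2, 5} are pairwise adjacent, and any tree decomposition puts a clique entirely inside one bag — forcing width ≥ 3. Hence tw(G) = 3 exactly.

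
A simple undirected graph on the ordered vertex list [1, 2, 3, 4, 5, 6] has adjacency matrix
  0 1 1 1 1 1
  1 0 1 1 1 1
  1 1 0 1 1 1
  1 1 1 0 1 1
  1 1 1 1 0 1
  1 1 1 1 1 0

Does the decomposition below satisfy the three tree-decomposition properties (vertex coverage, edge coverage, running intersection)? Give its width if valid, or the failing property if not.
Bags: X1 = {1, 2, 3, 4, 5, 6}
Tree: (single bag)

Yes; width 5.

Vertex coverage: the bags together contain {1, 2, 3, 4, 5, 6}, the full vertex set. Edge coverage: each edge of G has both endpoints in at least one bag. Running intersection: for every vertex, the bags containing it form a connected subtree. All three properties hold, so this is a valid tree decomposition of width max|bag| − 1 = 5, and hence tw(G) ≤ 5.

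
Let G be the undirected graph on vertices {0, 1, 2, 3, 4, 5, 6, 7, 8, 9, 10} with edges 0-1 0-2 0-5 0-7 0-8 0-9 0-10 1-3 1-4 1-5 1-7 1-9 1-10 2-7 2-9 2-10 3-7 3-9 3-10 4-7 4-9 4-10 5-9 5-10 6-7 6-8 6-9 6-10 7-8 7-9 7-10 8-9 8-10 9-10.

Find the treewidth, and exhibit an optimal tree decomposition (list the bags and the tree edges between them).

Treewidth 4.
One optimal decomposition is:
Bags: B1 = {0, 1, 7, 9, 10}  B2 = {0, 7, 8, 9, 10}  B3 = {6, 7, 8, 9, 10}  B4 = {0, 2, 7, 9, 10}  B5 = {0, 1, 5, 9, 10}  B6 = {1, 3, 7, 9, 10}  B7 = {1, 4, 7, 9, 10}
Tree: B1–B2, B2–B3, B2–B4, B1–B5, B1–B6, B6–B7

The largest bag has 5 vertices, giving width 4; this decomposition certifies tw(G) ≤ 4. Conversely, {0, 1, 5, 9, 10} is a clique of size 5, and the vertices of any clique must share a bag in every tree decomposition; so some bag has ≥ 5 vertices and tw(G) ≥ 4. Hence tw(G) = 4 exactly.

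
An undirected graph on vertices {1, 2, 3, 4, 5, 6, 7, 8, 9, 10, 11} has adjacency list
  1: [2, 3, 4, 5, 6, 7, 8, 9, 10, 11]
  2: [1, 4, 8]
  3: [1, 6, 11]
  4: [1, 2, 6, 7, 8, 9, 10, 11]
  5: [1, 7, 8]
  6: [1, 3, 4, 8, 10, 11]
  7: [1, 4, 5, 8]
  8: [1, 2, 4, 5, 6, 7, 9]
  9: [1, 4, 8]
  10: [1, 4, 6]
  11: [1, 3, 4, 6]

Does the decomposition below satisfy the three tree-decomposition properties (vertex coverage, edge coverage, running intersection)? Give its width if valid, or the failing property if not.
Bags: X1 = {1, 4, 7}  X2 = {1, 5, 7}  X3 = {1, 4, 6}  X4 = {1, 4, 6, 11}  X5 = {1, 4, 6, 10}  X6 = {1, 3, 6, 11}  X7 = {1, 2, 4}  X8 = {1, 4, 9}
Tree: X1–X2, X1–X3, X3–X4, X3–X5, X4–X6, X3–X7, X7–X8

A tree decomposition must satisfy three properties: every vertex lies in some bag; for every edge, both endpoints lie together in some bag; and for every vertex, the bags containing it form a connected subtree. Here vertex 8 appears in no bag, so the decomposition is invalid.

No — vertex 8 appears in no bag.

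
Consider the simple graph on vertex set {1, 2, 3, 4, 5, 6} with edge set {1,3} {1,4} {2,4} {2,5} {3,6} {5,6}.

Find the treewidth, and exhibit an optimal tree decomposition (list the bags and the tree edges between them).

Treewidth 2.
Bags: B1 = {1, 3, 4}  B2 = {3, 4, 6}  B3 = {4, 5, 6}  B4 = {2, 4, 5}
Tree: B1–B2, B2–B3, B3–B4

Each bag holds 3 vertices, so the decomposition has width 2, which upper-bounds the treewidth. Since 4–1–3–6–5–2–4 is a cycle in G, G is not acyclic. Forests are exactly the graphs of treewidth ≤ 1, so tw(G) ≥ 2. Therefore the treewidth is 2.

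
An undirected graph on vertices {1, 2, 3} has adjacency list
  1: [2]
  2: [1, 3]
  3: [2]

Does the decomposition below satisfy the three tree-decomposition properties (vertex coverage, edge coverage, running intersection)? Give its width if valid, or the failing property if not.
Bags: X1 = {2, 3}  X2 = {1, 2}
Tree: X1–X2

Every vertex of G appears in some bag (union = {1, 2, 3}); every edge is covered by a bag; and for each vertex v the set of bags containing v is connected in the bag tree. The decomposition is therefore valid. The largest bag has 2 vertices, so the width is 1.

Yes; width 1.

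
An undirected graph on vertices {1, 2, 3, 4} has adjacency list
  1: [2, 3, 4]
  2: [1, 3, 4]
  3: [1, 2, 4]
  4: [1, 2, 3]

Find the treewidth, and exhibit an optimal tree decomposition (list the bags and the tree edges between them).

Treewidth 3.
One such decomposition:
Bags: B1 = {1, 2, 3, 4}
Tree: (single bag)

With just one bag of size 4, the width is 4 − 1 = 3, so tw(G) ≤ 3. On the other hand G contains the 4-clique {1, 2, 3, 4}. A clique must lie in a single bag of any decomposition, so no decomposition can have width below 3. Combining the bounds, tw(G) = 3.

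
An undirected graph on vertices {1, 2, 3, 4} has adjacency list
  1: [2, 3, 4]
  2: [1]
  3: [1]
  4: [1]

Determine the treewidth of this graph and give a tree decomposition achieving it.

Each bag holds 2 vertices, so the decomposition has width 1, which upper-bounds the treewidth. Since G has at least one edge (e.g. 1–2), it is not an edgeless graph, so tw(G) ≥ 1. Therefore the treewidth is 1.

Treewidth 1.
Bags: B1 = {1, 2}  B2 = {1, 3}  B3 = {1, 4}
Tree: B1–B2, B2–B3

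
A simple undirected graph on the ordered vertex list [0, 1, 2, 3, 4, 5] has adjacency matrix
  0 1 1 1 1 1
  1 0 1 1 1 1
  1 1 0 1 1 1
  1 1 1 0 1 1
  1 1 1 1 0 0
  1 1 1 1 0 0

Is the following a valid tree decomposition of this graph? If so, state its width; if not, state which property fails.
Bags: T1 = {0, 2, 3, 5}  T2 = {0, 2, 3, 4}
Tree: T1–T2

A tree decomposition must satisfy three properties: every vertex lies in some bag; for every edge, both endpoints lie together in some bag; and for every vertex, the bags containing it form a connected subtree. Here vertex 1 appears in no bag, so the decomposition is invalid.

No — vertex 1 appears in no bag.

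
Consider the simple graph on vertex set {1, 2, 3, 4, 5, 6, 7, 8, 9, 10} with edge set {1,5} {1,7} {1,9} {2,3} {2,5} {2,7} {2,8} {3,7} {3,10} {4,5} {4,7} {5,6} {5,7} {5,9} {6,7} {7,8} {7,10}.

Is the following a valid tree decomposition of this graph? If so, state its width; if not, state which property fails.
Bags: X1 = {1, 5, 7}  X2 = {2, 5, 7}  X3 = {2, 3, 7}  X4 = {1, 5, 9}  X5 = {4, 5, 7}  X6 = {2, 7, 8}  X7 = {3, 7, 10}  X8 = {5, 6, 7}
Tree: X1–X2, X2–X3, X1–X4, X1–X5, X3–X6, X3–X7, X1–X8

Every vertex of G appears in some bag (union = {1, 2, 3, 4, 5, 6, 7, 8, 9, 10}); every edge is covered by a bag; and for each vertex v the set of bags containing v is connected in the bag tree. The decomposition is therefore valid. The largest bag has 3 vertices, so the width is 2.

Yes; width 2.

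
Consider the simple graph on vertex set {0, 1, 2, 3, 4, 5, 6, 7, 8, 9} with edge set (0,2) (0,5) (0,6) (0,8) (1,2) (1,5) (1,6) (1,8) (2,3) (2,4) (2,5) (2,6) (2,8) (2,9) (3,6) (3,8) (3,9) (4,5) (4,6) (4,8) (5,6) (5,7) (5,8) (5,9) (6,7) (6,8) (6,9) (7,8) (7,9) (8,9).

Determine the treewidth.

A width-4 tree decomposition is:
Bags: B1 = {0, 2, 5, 6, 8}  B2 = {2, 5, 6, 8, 9}  B3 = {5, 6, 7, 8, 9}  B4 = {2, 4, 5, 6, 8}  B5 = {1, 2, 5, 6, 8}  B6 = {2, 3, 6, 8, 9}
Tree: B1–B2, B2–B3, B2–B4, B4–B5, B2–B6
The largest bag has 5 vertices, giving width 4; this decomposition certifies tw(G) ≤ 4. On the other hand G contains the 5-clique {2, 3, 6, 8, 9}. A clique must lie in a single bag of any decomposition, so no decomposition can have width below 4. Therefore the treewidth is 4.

4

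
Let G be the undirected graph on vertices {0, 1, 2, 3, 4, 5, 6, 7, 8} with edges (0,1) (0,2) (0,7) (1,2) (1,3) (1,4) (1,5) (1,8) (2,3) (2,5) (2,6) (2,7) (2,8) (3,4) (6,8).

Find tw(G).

2

A width-2 tree decomposition is:
Bags: B1 = {0, 2, 7}  B2 = {0, 1, 2}  B3 = {1, 2, 5}  B4 = {1, 2, 8}  B5 = {1, 2, 3}  B6 = {2, 6, 8}  B7 = {1, 3, 4}
Tree: B1–B2, B2–B3, B3–B4, B3–B5, B4–B6, B5–B7
Each bag holds 3 vertices, so the decomposition has width 2, which upper-bounds the treewidth. Conversely, {0, 1, 2} is a clique of size 3, and the vertices of any clique must share a bag in every tree decomposition; so some bag has ≥ 3 vertices and tw(G) ≥ 2. Hence tw(G) = 2 exactly.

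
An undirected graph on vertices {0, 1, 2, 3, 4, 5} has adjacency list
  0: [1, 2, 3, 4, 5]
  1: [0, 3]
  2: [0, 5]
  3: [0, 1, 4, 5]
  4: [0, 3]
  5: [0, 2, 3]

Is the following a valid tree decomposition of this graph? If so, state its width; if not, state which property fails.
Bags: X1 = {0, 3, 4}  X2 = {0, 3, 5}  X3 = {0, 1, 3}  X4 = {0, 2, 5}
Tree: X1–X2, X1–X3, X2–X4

Yes; width 2.

Every vertex of G appears in some bag (union = {0, 1, 2, 3, 4, 5}); every edge is covered by a bag; and for each vertex v the set of bags containing v is connected in the bag tree. The decomposition is therefore valid. The largest bag has 3 vertices, so the width is 2.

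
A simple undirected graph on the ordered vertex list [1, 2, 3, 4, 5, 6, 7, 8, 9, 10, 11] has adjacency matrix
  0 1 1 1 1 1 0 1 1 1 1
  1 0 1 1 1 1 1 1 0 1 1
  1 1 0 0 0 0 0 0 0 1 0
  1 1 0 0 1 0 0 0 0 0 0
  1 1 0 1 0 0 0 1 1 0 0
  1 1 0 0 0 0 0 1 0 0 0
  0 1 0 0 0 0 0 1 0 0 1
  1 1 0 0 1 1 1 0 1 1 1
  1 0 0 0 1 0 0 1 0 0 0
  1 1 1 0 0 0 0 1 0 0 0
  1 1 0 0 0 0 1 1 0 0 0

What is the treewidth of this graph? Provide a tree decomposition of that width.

The largest bag has 4 vertices, giving width 3; this decomposition certifies tw(G) ≤ 3. For the lower bound, the 4 vertices {1, 5, 8, 9} are pairwise adjacent, and any tree decomposition puts a clique entirely inside one bag — forcing width ≥ 3. Combining the bounds, tw(G) = 3.

Treewidth 3.
One optimal decomposition is:
Bags: B1 = {1, 2, 8, 11}  B2 = {1, 2, 5, 8}  B3 = {1, 5, 8, 9}  B4 = {2, 7, 8, 11}  B5 = {1, 2, 8, 10}  B6 = {1, 2, 3, 10}  B7 = {1, 2, 4, 5}  B8 = {1, 2, 6, 8}
Tree: B1–B2, B2–B3, B1–B4, B2–B5, B5–B6, B2–B7, B1–B8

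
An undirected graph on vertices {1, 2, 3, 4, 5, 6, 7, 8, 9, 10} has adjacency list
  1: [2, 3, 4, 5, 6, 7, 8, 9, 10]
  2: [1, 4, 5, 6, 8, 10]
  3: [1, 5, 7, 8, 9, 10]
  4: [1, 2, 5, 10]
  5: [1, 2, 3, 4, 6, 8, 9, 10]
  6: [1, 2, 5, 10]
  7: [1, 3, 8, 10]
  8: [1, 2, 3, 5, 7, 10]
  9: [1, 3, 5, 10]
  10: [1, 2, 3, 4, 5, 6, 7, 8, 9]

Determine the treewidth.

A width-4 tree decomposition is:
Bags: B1 = {1, 2, 4, 5, 10}  B2 = {1, 2, 5, 6, 10}  B3 = {1, 2, 5, 8, 10}  B4 = {1, 3, 5, 8, 10}  B5 = {1, 3, 5, 9, 10}  B6 = {1, 3, 7, 8, 10}
Tree: B1–B2, B1–B3, B3–B4, B4–B5, B4–B6
Every bag has size at most 5, so the width is 5 − 1 = 4 and tw(G) ≤ 4. Conversely, {1, 3, 5, 9, 10} is a clique of size 5, and the vertices of any clique must share a bag in every tree decomposition; so some bag has ≥ 5 vertices and tw(G) ≥ 4. Hence tw(G) = 4 exactly.

4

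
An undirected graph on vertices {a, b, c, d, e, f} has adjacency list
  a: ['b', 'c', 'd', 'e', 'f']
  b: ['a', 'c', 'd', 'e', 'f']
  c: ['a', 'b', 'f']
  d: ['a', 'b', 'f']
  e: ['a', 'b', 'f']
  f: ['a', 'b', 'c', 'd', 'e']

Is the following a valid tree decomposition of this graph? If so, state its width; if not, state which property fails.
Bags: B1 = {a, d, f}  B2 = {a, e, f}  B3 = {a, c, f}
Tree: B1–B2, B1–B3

No — vertex b appears in no bag.

A tree decomposition must satisfy three properties: every vertex lies in some bag; for every edge, both endpoints lie together in some bag; and for every vertex, the bags containing it form a connected subtree. Here vertex b appears in no bag, so the decomposition is invalid.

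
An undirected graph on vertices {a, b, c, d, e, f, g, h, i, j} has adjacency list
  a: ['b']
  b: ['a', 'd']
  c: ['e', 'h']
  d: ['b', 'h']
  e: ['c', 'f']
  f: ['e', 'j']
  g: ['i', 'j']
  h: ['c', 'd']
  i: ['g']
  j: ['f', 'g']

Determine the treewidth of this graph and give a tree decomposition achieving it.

Treewidth 1.
One optimal decomposition is:
Bags: B1 = {g, i}  B2 = {g, j}  B3 = {f, j}  B4 = {e, f}  B5 = {c, e}  B6 = {c, h}  B7 = {d, h}  B8 = {b, d}  B9 = {a, b}
Tree: B1–B2, B2–B3, B3–B4, B4–B5, B5–B6, B6–B7, B7–B8, B8–B9

Every bag has size at most 2, so the width is 2 − 1 = 1 and tw(G) ≤ 1. Any graph with an edge has treewidth ≥ 1, and G has the edge i–g. The upper and lower bounds meet at 1, so that is the treewidth.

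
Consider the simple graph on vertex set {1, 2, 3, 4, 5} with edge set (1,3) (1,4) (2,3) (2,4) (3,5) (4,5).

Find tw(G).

A width-2 tree decomposition is:
Bags: B1 = {3, 4, 5}  B2 = {1, 3, 4}  B3 = {2, 3, 4}
Tree: B1–B2, B2–B3
Each bag holds 3 vertices, so the decomposition has width 2, which upper-bounds the treewidth. The edges 5–4–1–3–5 form a cycle, so G is not a tree and its treewidth is at least 2. Therefore the treewidth is 2.

2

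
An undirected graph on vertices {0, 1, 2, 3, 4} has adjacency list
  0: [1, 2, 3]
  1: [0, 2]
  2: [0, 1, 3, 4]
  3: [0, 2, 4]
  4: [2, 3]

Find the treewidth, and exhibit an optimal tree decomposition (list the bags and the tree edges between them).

Treewidth 2.
Bags: B1 = {0, 2, 3}  B2 = {2, 3, 4}  B3 = {0, 1, 2}
Tree: B1–B2, B1–B3

The largest bag has 3 vertices, giving width 2; this decomposition certifies tw(G) ≤ 2. Conversely, {0, 1, 2} is a clique of size 3, and the vertices of any clique must share a bag in every tree decomposition; so some bag has ≥ 3 vertices and tw(G) ≥ 2. The upper and lower bounds meet at 2, so that is the treewidth.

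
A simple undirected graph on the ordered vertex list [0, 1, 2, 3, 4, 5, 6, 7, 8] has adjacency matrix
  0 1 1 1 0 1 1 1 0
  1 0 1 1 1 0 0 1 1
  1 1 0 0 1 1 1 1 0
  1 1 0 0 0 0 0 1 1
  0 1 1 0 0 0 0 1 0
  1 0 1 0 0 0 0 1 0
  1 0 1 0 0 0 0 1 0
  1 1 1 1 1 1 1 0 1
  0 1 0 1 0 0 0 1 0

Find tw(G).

3

A width-3 tree decomposition is:
Bags: B1 = {0, 2, 6, 7}  B2 = {0, 1, 2, 7}  B3 = {0, 1, 3, 7}  B4 = {0, 2, 5, 7}  B5 = {1, 3, 7, 8}  B6 = {1, 2, 4, 7}
Tree: B1–B2, B2–B3, B1–B4, B3–B5, B2–B6
The largest bag has 4 vertices, giving width 3; this decomposition certifies tw(G) ≤ 3. For the lower bound, the 4 vertices {0, 1, 2, 7} are pairwise adjacent, and any tree decomposition puts a clique entirely inside one bag — forcing width ≥ 3. The upper and lower bounds meet at 3, so that is the treewidth.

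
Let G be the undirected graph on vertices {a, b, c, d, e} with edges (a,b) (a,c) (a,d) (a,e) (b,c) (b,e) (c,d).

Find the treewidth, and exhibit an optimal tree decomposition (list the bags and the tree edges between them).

Treewidth 2.
One such decomposition:
Bags: B1 = {a, c, d}  B2 = {a, b, c}  B3 = {a, b, e}
Tree: B1–B2, B2–B3

The largest bag has 3 vertices, giving width 2; this decomposition certifies tw(G) ≤ 2. Conversely, {a, b, e} is a clique of size 3, and the vertices of any clique must share a bag in every tree decomposition; so some bag has ≥ 3 vertices and tw(G) ≥ 2. Hence tw(G) = 2 exactly.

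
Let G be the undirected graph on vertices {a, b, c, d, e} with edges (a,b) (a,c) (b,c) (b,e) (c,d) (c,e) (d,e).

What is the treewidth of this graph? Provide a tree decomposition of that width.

Treewidth 2.
Bags: B1 = {a, b, c}  B2 = {b, c, e}  B3 = {c, d, e}
Tree: B1–B2, B2–B3

The largest bag has 3 vertices, giving width 2; this decomposition certifies tw(G) ≤ 2. For the lower bound, the 3 vertices {c, d, e} are pairwise adjacent, and any tree decomposition puts a clique entirely inside one bag — forcing width ≥ 2. Therefore the treewidth is 2.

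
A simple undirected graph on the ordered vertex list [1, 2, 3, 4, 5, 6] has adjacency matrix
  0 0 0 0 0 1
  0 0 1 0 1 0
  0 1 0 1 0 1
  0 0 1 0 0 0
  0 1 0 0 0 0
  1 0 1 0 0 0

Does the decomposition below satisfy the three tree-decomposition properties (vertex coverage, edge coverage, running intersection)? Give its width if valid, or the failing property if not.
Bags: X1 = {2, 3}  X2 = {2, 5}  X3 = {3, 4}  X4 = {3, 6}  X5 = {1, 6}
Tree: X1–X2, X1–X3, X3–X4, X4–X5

Checking the three conditions: (i) the bags cover all of {1, 2, 3, 4, 5, 6}; (ii) for each edge, some bag contains both endpoints; (iii) the bags containing any fixed vertex form a subtree. All hold, so the decomposition is valid with width 2 − 1 = 1.

Yes; width 1.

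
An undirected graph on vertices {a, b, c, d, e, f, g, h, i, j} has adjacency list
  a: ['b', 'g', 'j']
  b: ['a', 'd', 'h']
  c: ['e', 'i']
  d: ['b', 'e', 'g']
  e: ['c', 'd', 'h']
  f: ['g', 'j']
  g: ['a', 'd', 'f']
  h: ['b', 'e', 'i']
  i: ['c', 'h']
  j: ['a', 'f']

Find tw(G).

A width-2 tree decomposition is:
Bags: B1 = {c, h, i}  B2 = {c, e, h}  B3 = {b, e, h}  B4 = {b, d, e}  B5 = {a, b, d}  B6 = {a, d, g}  B7 = {a, g, j}  B8 = {f, g, j}
Tree: B1–B2, B2–B3, B3–B4, B4–B5, B5–B6, B6–B7, B7–B8
Each bag holds 3 vertices, so the decomposition has width 2, which upper-bounds the treewidth. For the lower bound, G contains the cycle i–c–e–h–i, so G is not a forest; only forests have treewidth ≤ 1, hence tw(G) ≥ 2. The upper and lower bounds meet at 2, so that is the treewidth.

2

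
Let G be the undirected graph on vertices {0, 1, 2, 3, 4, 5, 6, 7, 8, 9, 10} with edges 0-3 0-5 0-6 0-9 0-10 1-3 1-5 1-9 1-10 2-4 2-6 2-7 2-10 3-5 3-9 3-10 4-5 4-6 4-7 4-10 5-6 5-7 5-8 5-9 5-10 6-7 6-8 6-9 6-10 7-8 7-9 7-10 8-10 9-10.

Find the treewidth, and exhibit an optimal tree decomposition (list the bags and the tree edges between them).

Treewidth 4.
One such decomposition:
Bags: B1 = {0, 3, 5, 9, 10}  B2 = {0, 5, 6, 9, 10}  B3 = {5, 6, 7, 9, 10}  B4 = {5, 6, 7, 8, 10}  B5 = {1, 3, 5, 9, 10}  B6 = {4, 5, 6, 7, 10}  B7 = {2, 4, 6, 7, 10}
Tree: B1–B2, B2–B3, B3–B4, B1–B5, B4–B6, B6–B7

Every bag has size at most 5, so the width is 5 − 1 = 4 and tw(G) ≤ 4. For the lower bound, the 5 vertices {2, 4, 6, 7, 10} are pairwise adjacent, and any tree decomposition puts a clique entirely inside one bag — forcing width ≥ 4. Combining the bounds, tw(G) = 4.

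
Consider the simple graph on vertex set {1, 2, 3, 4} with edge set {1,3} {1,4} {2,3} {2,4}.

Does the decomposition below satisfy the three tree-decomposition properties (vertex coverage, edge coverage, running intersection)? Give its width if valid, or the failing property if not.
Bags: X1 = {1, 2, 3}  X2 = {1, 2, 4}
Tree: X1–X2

Yes; width 2.

Checking the three conditions: (i) the bags cover all of {1, 2, 3, 4}; (ii) for each edge, some bag contains both endpoints; (iii) the bags containing any fixed vertex form a subtree. All hold, so the decomposition is valid with width 3 − 1 = 2.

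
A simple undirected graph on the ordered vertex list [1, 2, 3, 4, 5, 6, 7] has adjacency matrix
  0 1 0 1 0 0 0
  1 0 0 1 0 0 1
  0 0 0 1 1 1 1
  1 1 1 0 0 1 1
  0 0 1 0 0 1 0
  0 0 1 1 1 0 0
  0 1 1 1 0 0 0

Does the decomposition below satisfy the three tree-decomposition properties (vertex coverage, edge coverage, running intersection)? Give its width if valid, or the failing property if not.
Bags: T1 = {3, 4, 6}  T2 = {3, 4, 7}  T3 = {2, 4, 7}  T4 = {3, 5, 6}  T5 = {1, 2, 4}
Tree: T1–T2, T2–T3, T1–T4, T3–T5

Vertex coverage: the bags together contain {1, 2, 3, 4, 5, 6, 7}, the full vertex set. Edge coverage: each edge of G has both endpoints in at least one bag. Running intersection: for every vertex, the bags containing it form a connected subtree. All three properties hold, so this is a valid tree decomposition of width max|bag| − 1 = 2, and hence tw(G) ≤ 2.

Yes; width 2.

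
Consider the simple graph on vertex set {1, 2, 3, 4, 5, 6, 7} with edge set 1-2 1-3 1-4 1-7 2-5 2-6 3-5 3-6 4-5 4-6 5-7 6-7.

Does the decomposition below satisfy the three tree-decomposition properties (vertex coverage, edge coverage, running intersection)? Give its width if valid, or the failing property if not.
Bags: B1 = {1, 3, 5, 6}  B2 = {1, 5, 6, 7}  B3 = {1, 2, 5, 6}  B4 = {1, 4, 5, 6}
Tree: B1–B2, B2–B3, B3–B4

Yes; width 3.

Checking the three conditions: (i) the bags cover all of {1, 2, 3, 4, 5, 6, 7}; (ii) for each edge, some bag contains both endpoints; (iii) the bags containing any fixed vertex form a subtree. All hold, so the decomposition is valid with width 4 − 1 = 3.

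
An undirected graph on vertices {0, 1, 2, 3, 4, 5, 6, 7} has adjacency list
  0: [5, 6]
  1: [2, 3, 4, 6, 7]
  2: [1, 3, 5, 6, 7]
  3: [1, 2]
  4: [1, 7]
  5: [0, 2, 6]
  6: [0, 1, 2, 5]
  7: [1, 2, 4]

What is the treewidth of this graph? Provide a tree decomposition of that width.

Treewidth 2.
One optimal decomposition is:
Bags: B1 = {1, 2, 6}  B2 = {2, 5, 6}  B3 = {1, 2, 3}  B4 = {0, 5, 6}  B5 = {1, 2, 7}  B6 = {1, 4, 7}
Tree: B1–B2, B1–B3, B2–B4, B3–B5, B5–B6

The largest bag has 3 vertices, giving width 2; this decomposition certifies tw(G) ≤ 2. Conversely, {0, 5, 6} is a clique of size 3, and the vertices of any clique must share a bag in every tree decomposition; so some bag has ≥ 3 vertices and tw(G) ≥ 2. Hence tw(G) = 2 exactly.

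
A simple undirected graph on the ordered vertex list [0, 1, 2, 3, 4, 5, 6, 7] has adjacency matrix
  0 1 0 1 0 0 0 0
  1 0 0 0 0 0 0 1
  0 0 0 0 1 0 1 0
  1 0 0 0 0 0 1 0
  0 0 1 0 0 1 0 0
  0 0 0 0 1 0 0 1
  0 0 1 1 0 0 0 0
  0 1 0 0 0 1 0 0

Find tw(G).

2

A width-2 tree decomposition is:
Bags: B1 = {0, 1, 3}  B2 = {1, 3, 7}  B3 = {3, 5, 7}  B4 = {3, 4, 5}  B5 = {2, 3, 4}  B6 = {2, 3, 6}
Tree: B1–B2, B2–B3, B3–B4, B4–B5, B5–B6
Each bag holds 3 vertices, so the decomposition has width 2, which upper-bounds the treewidth. For the lower bound, G contains the cycle 3–0–1–7–5–4–2–6–3, so G is not a forest; only forests have treewidth ≤ 1, hence tw(G) ≥ 2. Hence tw(G) = 2 exactly.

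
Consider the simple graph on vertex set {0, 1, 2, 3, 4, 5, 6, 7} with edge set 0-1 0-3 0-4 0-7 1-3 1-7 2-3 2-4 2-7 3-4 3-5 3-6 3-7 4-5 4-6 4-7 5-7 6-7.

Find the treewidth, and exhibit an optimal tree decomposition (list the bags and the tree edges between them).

Treewidth 3.
One such decomposition:
Bags: B1 = {0, 3, 4, 7}  B2 = {3, 4, 6, 7}  B3 = {2, 3, 4, 7}  B4 = {0, 1, 3, 7}  B5 = {3, 4, 5, 7}
Tree: B1–B2, B1–B3, B1–B4, B2–B5

Every bag has size at most 4, so the width is 4 − 1 = 3 and tw(G) ≤ 3. On the other hand G contains the 4-clique {0, 1, 3, 7}. A clique must lie in a single bag of any decomposition, so no decomposition can have width below 3. Combining the bounds, tw(G) = 3.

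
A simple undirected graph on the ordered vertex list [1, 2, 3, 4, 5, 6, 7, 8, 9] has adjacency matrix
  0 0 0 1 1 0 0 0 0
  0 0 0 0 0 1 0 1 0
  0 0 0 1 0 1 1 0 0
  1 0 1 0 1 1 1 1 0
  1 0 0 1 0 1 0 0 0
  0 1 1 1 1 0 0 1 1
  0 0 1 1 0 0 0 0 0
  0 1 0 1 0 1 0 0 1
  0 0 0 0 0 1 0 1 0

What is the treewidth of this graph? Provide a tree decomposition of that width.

Each bag holds 3 vertices, so the decomposition has width 2, which upper-bounds the treewidth. On the other hand G contains the 3-clique {6, 8, 9}. A clique must lie in a single bag of any decomposition, so no decomposition can have width below 2. Hence tw(G) = 2 exactly.

Treewidth 2.
Bags: B1 = {4, 5, 6}  B2 = {3, 4, 6}  B3 = {4, 6, 8}  B4 = {6, 8, 9}  B5 = {3, 4, 7}  B6 = {1, 4, 5}  B7 = {2, 6, 8}
Tree: B1–B2, B1–B3, B3–B4, B2–B5, B1–B6, B3–B7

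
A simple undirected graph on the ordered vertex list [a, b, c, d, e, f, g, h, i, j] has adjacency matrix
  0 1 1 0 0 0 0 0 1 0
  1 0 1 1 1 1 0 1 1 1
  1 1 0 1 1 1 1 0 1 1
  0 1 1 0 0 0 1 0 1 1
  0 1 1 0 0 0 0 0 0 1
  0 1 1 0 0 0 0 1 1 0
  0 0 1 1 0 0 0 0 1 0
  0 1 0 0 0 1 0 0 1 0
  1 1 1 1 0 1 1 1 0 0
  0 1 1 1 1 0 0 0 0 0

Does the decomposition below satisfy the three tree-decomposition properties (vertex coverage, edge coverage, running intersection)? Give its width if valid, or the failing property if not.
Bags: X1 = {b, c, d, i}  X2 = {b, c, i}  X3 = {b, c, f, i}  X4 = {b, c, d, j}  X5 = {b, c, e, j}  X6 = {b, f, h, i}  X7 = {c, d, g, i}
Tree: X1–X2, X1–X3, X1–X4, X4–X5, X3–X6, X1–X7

No — vertex a appears in no bag.

A tree decomposition must satisfy three properties: every vertex lies in some bag; for every edge, both endpoints lie together in some bag; and for every vertex, the bags containing it form a connected subtree. Here vertex a appears in no bag, so the decomposition is invalid.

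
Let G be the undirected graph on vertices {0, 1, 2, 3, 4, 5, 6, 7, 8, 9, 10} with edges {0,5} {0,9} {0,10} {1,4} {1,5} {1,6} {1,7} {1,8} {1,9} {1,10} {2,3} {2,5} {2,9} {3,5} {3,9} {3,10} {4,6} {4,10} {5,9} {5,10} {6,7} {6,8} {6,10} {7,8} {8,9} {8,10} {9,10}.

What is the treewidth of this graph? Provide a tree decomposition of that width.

The largest bag has 4 vertices, giving width 3; this decomposition certifies tw(G) ≤ 3. Conversely, {2, 3, 5, 9} is a clique of size 4, and the vertices of any clique must share a bag in every tree decomposition; so some bag has ≥ 4 vertices and tw(G) ≥ 3. The upper and lower bounds meet at 3, so that is the treewidth.

Treewidth 3.
One such decomposition:
Bags: B1 = {1, 5, 9, 10}  B2 = {1, 8, 9, 10}  B3 = {1, 6, 8, 10}  B4 = {3, 5, 9, 10}  B5 = {1, 6, 7, 8}  B6 = {2, 3, 5, 9}  B7 = {1, 4, 6, 10}  B8 = {0, 5, 9, 10}
Tree: B1–B2, B2–B3, B1–B4, B3–B5, B4–B6, B3–B7, B1–B8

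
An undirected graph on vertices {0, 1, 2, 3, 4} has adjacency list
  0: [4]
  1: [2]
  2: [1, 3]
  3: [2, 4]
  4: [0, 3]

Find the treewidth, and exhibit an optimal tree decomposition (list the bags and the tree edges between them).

Each bag holds 2 vertices, so the decomposition has width 1, which upper-bounds the treewidth. G has an edge, so its treewidth is at least 1. Combining the bounds, tw(G) = 1.

Treewidth 1.
One optimal decomposition is:
Bags: B1 = {1, 2}  B2 = {2, 3}  B3 = {3, 4}  B4 = {0, 4}
Tree: B1–B2, B2–B3, B3–B4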